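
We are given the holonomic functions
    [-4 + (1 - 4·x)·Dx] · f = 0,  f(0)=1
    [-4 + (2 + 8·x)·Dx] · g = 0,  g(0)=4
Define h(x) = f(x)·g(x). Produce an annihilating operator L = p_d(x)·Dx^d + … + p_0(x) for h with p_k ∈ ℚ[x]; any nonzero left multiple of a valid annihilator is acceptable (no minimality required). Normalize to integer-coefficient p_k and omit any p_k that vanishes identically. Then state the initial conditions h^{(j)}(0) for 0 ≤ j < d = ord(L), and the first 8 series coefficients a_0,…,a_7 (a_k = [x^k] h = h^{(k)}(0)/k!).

f: a_k = 1, 4, 16, 64, 256, 1024, 4096, 16384, …
g: a_k = 4, 8, -8, 16, -40, 112, -336, 1056, …
h₀=f·g: eliminate ⇒ L₀, order ≤ 1·1.
L = (6 + 8·x) + (-1 + 16·x^2)·Dx  (order 1).
h: a_k = 4, 24, 88, 368, 1432, 5840, 23024, 93152, …
ICs: h(0) = 4.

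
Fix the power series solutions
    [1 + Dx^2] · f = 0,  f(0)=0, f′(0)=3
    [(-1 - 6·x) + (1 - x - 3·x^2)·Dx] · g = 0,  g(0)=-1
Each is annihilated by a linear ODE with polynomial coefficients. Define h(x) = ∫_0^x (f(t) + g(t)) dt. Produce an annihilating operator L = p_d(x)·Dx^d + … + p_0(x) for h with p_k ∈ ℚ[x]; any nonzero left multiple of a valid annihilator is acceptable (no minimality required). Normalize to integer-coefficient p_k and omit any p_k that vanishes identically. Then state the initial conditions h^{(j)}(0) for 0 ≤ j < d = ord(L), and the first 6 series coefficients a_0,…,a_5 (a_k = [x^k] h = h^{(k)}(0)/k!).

f: a_k = 0, 3, 0, -1/2, 0, 1/40, …
g: a_k = -1, -1, -4, -7, -19, -40, …
f+g: L₀ = lclm(L_f,L_g), ord ≤ 2+1.
∫: right-multiply L₀ by Dx.
L = (-43 - 292·x - 307·x^2 - 624·x^3 - 45·x^4 - 54·x^5)·Dx + (9 + 7·x + 6·x^2 - 91·x^3 - 144·x^4 - 27·x^5 - 27·x^6)·Dx^2 + (-43 - 292·x - 307·x^2 - 624·x^3 - 45·x^4 - 54·x^5)·Dx^3 + (9 + 7·x + 6·x^2 - 91·x^3 - 144·x^4 - 27·x^5 - 27·x^6)·Dx^4  (order 4).
h: a_k = 0, -1, 1, -4/3, -15/8, -19/5, …
ICs: h(0) = 0, h′(0) = -1, h′′(0) = 2, h′′′(0) = -8.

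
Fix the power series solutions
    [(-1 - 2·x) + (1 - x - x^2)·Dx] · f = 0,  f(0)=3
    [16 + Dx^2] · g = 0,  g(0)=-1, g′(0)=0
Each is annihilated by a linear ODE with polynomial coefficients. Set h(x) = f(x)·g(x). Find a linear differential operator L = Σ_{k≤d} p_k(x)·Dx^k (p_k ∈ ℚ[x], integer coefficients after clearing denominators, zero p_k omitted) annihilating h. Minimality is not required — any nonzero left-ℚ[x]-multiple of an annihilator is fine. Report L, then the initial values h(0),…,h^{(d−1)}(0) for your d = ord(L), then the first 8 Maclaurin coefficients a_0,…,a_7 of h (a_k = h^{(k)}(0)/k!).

L = (-14 + 16·x + 16·x^2) + (2 + 4·x)·Dx + (-1 + x + x^2)·Dx^2  (order 2).
h: a_k = -3, -3, 18, 15, 1, 16, 511/15, 751/15, …
ICs: h(0) = -3, h′(0) = -3.

f: a_k = 3, 3, 6, 9, 15, 24, 39, 63, …
g: a_k = -1, 0, 8, 0, -32/3, 0, 256/45, 0, …
Sym-product of L_f,L_g gives L₀ (≤ ord 2).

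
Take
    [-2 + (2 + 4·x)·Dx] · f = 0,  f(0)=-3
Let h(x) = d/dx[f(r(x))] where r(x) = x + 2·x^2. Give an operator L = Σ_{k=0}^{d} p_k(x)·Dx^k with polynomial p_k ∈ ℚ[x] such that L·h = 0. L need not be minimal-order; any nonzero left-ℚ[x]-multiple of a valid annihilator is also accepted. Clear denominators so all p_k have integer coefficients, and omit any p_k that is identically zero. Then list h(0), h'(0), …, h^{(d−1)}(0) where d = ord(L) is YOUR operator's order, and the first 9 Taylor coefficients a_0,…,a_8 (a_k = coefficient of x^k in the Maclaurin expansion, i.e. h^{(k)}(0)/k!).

L = 3 + (-1 - 6·x - 12·x^2 - 16·x^3)·Dx  (order 1).
h: a_k = -3, -9, 27/2, -9/2, -225/8, 513/8, -441/16, -2601/16, 51111/128, …
ICs: h(0) = -3.

f: a_k = -3, -3, 3/2, -3/2, 15/8, -21/8, 63/16, -99/16, 1287/128, …
Change of var in L_f (x↦r) gives L₀.
h₀' ⇒ L via d/dx closure of L₀.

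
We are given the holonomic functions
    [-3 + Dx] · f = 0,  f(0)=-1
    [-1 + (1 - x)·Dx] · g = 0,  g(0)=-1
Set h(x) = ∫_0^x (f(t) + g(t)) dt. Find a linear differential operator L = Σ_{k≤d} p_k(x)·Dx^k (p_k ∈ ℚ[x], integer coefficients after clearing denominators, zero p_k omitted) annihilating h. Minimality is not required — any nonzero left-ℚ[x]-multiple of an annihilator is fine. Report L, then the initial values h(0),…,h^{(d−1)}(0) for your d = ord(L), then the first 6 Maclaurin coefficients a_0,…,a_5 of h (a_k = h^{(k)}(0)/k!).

L = (-3 + 9·x)·Dx + (7 - 18·x + 9·x^2)·Dx^2 + (-2 + 5·x - 3·x^2)·Dx^3  (order 3).
h: a_k = 0, -2, -2, -11/6, -11/8, -7/8, …
ICs: h(0) = 0, h′(0) = -2, h′′(0) = -4.

f: a_k = -1, -3, -9/2, -9/2, -27/8, -81/40, …
g: a_k = -1, -1, -1, -1, -1, -1, …
h₀=f+g: left-lcm gives L₀, ord ≤ 2.
Integrate: L := L₀·Dx.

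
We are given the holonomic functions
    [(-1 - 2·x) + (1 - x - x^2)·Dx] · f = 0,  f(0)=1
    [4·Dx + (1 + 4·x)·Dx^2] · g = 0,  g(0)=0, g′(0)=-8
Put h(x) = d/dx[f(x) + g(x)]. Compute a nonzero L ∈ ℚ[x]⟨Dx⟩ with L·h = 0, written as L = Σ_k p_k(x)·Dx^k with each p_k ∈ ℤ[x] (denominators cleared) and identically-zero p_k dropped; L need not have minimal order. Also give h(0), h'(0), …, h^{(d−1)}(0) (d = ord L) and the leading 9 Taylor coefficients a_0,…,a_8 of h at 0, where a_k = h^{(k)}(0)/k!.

f: a_k = 1, 1, 2, 3, 5, 8, 13, 21, 34, …
g: a_k = 0, -8, 16, -128/3, 128, -2048/5, 4096/3, -32768/7, 16384, …
f+g: L₀ = lclm(L_f,L_g), ord ≤ 1+2.
h=h₀': d/dx-closure on L₀ ⇒ L.
L = (100 + 272·x + 392·x^2 + 144·x^3 + 96·x^4) + (-7 + 96·x + 434·x^2 + 540·x^3 + 304·x^4 + 160·x^5)·Dx + (-4 - 25·x - 28·x^2 + 46·x^3 + 73·x^4 + 76·x^5 + 32·x^6)·Dx^2  (order 2).
h: a_k = -7, 36, -119, 532, -2008, 8270, -32621, 131344, -523793, …
ICs: h(0) = -7, h′(0) = 36.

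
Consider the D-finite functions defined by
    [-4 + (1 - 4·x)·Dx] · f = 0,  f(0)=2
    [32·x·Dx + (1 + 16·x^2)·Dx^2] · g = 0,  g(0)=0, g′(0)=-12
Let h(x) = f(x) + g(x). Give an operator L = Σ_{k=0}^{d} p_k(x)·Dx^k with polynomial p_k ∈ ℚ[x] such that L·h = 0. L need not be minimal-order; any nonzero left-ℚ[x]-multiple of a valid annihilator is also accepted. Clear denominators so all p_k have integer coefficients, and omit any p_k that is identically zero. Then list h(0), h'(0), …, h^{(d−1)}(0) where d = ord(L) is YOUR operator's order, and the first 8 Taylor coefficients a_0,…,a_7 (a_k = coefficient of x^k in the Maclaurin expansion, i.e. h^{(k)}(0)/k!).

L = (-32 + 512·x + 1536·x^2)·Dx + (16 - 32·x + 256·x^2 + 1536·x^3)·Dx^2 + (-1 + 256·x^4)·Dx^3  (order 3).
h: a_k = 2, -4, 32, 192, 512, 7168/5, 8192, 278528/7, …
ICs: h(0) = 2, h′(0) = -4, h′′(0) = 64.

f: a_k = 2, 8, 32, 128, 512, 2048, 8192, 32768, …
g: a_k = 0, -12, 0, 64, 0, -3072/5, 0, 49152/7, …
h₀=f+g: left-lcm gives L₀, ord ≤ 3.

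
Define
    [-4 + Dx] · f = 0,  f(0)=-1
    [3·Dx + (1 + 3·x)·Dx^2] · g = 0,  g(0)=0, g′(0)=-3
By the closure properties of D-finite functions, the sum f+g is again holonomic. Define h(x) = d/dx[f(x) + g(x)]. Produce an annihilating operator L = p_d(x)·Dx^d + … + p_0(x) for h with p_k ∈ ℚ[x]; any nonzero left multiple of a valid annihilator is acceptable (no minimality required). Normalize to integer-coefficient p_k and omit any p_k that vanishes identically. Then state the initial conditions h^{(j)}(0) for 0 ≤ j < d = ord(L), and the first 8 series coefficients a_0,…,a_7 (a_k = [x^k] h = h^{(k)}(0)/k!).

f: a_k = -1, -4, -8, -32/3, -32/3, -128/15, -256/45, -1024/315, …
g: a_k = 0, -3, 9/2, -9, 81/4, -243/5, 243/2, -2187/7, …
h₀=f+g: left-lcm gives L₀, ord ≤ 3.
Differentiate: ansatz ord ≤ ord L₀ ⇒ L.
L = (-120 - 144·x) + (2 - 96·x - 144·x^2)·Dx + (7 + 33·x + 36·x^2)·Dx^2  (order 2).
h: a_k = -7, -7, -59, 115/3, -857/3, 10423/15, -99439/45, 2062619/315, …
ICs: h(0) = -7, h′(0) = -7.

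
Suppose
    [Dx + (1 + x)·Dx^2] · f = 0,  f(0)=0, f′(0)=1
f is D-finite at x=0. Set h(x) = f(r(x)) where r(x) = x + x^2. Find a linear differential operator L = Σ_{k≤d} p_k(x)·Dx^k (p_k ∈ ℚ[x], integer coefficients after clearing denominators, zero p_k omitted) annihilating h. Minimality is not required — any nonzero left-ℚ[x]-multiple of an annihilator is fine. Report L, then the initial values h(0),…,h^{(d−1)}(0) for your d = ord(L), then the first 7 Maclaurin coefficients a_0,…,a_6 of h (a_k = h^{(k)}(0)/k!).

L = (-1 + 2·x + 2·x^2)·Dx + (1 + 3·x + 3·x^2 + 2·x^3)·Dx^2  (order 2).
h: a_k = 0, 1, 1/2, -2/3, 1/4, 1/5, -1/3, …
ICs: h(0) = 0, h′(0) = 1.

f: a_k = 0, 1, -1/2, 1/3, -1/4, 1/5, -1/6, …
f∘r: x↦r, Dx↦Dx/r' in L_f ⇒ L₀.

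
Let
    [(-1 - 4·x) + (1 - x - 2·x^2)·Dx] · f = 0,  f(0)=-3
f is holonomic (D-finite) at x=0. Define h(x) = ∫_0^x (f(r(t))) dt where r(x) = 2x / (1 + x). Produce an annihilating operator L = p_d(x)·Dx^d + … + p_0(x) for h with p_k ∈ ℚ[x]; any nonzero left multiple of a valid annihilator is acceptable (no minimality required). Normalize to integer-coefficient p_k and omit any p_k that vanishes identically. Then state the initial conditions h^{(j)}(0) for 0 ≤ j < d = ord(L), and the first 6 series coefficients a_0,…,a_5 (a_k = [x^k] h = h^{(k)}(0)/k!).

L = (2 + 18·x)·Dx + (-1 - x + 9·x^2 + 9·x^3)·Dx^2  (order 2).
h: a_k = 0, -3, -3, -10, -27/2, -54, …
ICs: h(0) = 0, h′(0) = -3.

f: a_k = -3, -3, -9, -15, -33, -63, …
h₀=f(r): pull back L_f along r ⇒ L₀.
h=∫h₀ ⇒ L = L₀·Dx.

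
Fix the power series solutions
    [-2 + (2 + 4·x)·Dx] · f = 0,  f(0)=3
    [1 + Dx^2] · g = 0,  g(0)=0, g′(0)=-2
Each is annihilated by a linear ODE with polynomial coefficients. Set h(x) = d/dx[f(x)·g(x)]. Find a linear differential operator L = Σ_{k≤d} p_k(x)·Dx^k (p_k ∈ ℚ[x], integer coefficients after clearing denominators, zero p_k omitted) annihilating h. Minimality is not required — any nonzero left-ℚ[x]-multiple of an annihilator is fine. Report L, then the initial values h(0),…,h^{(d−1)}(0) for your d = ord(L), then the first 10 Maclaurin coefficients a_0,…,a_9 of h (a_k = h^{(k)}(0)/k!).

f: a_k = 3, 3, -3/2, 3/2, -15/8, 21/8, -63/16, 99/16, -1287/128, 2145/128, …
g: a_k = 0, -2, 0, 1/3, 0, -1/60, 0, 1/2520, 0, -1/181440, …
Product ⇒ symmetric product L₀, ord ≤ 2.
h₀' ⇒ L via d/dx closure of L₀.
L = (2 + 12·x + 16·x^2 + 8·x^3 + 4·x^4) + (1 - 6·x^2 - 4·x^3)·Dx + (1 + 5·x + 9·x^2 + 8·x^3 + 4·x^4)·Dx^2  (order 2).
h: a_k = -6, -12, 12, -8, 16, -144/5, 764/15, -1936/21, 17792/105, -8504/27, …
ICs: h(0) = -6, h′(0) = -12.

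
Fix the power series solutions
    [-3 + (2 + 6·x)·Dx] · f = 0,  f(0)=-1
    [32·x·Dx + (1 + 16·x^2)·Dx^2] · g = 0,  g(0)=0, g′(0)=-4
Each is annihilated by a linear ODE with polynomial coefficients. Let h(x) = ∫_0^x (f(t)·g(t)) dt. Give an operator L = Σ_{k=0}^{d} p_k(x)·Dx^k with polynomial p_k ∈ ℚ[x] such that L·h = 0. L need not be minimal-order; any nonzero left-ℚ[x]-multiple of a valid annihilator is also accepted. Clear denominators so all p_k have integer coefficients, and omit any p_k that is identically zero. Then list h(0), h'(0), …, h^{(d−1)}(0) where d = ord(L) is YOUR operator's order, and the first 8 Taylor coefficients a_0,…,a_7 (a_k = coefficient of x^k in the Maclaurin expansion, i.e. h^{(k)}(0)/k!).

f: a_k = -1, -3/2, 9/8, -27/16, 405/128, -1701/256, 15309/1024, -72171/2048, …
g: a_k = 0, -4, 0, 64/3, 0, -1024/5, 0, 16384/7, …
h₀=f·g: eliminate ⇒ L₀, order ≤ 1·2.
Integrate: L := L₀·Dx.
L = (27 - 192·x - 144·x^2)·Dx + (-12 + 92·x + 576·x^2 + 576·x^3)·Dx^2 + (4 + 24·x + 100·x^2 + 384·x^3 + 576·x^4)·Dx^3  (order 3).
h: a_k = 0, 0, 2, 2, -155/24, -101/20, 34583/960, 95289/2240, …
ICs: h(0) = 0, h′(0) = 0, h′′(0) = 4.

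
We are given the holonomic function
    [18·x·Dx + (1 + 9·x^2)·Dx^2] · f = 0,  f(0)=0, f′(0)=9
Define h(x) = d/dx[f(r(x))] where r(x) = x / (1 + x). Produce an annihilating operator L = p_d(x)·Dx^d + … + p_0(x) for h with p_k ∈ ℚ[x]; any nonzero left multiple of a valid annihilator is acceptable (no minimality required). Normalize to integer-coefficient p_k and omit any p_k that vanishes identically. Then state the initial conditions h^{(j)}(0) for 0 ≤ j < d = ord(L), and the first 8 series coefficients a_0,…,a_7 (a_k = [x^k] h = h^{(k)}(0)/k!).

L = (2 + 20·x) + (1 + 2·x + 10·x^2)·Dx  (order 1).
h: a_k = 9, -18, -54, 288, -36, -2808, 5976, 16128, …
ICs: h(0) = 9.

f: a_k = 0, 9, 0, -27, 0, 729/5, 0, -6561/7, …
L₀ from L_f via x↦r, Dx↦r'^{-1}Dx.
Derive L from L₀ (diff closure).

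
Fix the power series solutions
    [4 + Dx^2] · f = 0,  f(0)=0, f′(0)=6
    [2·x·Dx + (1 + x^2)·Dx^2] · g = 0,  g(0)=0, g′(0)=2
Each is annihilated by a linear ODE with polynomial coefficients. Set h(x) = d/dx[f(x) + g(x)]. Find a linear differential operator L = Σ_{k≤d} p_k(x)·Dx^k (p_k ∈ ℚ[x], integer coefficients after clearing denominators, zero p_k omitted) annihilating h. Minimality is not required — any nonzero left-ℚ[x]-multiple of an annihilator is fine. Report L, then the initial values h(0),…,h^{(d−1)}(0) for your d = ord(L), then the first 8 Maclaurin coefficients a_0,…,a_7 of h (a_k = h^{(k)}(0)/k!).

L = (-32·x + 80·x^3 + 16·x^5) + (4 + 32·x^2 + 36·x^4 + 8·x^6)·Dx + (-8·x + 20·x^3 + 4·x^5)·Dx^2 + (1 + 8·x^2 + 9·x^4 + 2·x^6)·Dx^3  (order 3).
h: a_k = 8, 0, -14, 0, 6, 0, -38/15, 0, …
ICs: h(0) = 8, h′(0) = 0, h′′(0) = -28.

f: a_k = 0, 6, 0, -4, 0, 4/5, 0, -8/105, …
g: a_k = 0, 2, 0, -2/3, 0, 2/5, 0, -2/7, …
L₀ := lclm(L_f,L_g); ord L₀ ≤ 2+2.
h=h₀': d/dx-closure on L₀ ⇒ L.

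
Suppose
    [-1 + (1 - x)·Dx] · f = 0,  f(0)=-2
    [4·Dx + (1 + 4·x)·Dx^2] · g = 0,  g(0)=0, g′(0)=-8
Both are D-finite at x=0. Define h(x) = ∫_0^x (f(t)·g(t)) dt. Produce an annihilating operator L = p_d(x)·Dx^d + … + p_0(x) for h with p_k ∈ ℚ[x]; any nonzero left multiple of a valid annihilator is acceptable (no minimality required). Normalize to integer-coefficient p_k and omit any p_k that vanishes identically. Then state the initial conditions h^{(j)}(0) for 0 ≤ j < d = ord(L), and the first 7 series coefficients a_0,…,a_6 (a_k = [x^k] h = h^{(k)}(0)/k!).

L = 4·Dx + (-2 + 12·x)·Dx^2 + (-1 - 3·x + 4·x^2)·Dx^3  (order 3).
h: a_k = 0, 0, 8, -16/3, 52/3, -112/3, 4744/45, …
ICs: h(0) = 0, h′(0) = 0, h′′(0) = 16.

f: a_k = -2, -2, -2, -2, -2, -2, -2, …
g: a_k = 0, -8, 16, -128/3, 128, -2048/5, 4096/3, …
h₀=f·g: eliminate ⇒ L₀, order ≤ 1·2.
Integrate: L := L₀·Dx.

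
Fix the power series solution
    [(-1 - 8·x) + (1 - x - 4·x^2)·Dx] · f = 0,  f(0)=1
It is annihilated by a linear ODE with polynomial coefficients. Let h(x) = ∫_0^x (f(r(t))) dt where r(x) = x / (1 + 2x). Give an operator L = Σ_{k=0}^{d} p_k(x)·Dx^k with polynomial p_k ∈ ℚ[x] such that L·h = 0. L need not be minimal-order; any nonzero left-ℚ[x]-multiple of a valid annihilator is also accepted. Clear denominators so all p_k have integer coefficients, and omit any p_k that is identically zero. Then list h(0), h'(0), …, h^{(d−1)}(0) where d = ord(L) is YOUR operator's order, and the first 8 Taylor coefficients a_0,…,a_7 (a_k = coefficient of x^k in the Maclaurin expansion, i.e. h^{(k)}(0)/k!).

L = (1 + 10·x)·Dx + (-1 - 5·x - 4·x^2 + 4·x^3)·Dx^2  (order 2).
h: a_k = 0, 1, 1/2, 1, -7/4, 27/5, -95/6, 339/7, …
ICs: h(0) = 0, h′(0) = 1.

f: a_k = 1, 1, 5, 9, 29, 65, 181, 441, …
f∘r: x↦r, Dx↦Dx/r' in L_f ⇒ L₀.
h=∫₀ˣh₀: take L = L₀·Dx.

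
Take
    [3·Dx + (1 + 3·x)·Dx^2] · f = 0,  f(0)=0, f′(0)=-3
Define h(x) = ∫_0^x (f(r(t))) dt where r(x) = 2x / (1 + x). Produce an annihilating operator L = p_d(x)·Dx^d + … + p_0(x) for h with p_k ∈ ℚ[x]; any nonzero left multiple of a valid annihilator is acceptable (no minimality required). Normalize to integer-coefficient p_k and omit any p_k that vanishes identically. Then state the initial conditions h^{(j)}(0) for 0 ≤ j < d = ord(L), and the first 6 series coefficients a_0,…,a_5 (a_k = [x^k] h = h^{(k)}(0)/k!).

L = (8 + 14·x)·Dx^2 + (1 + 8·x + 7·x^2)·Dx^3  (order 3).
h: a_k = 0, 0, -3, 8, -57/2, 120, …
ICs: h(0) = 0, h′(0) = 0, h′′(0) = -6.

f: a_k = 0, -3, 9/2, -9, 81/4, -243/5, …
f∘r: x↦r, Dx↦Dx/r' in L_f ⇒ L₀.
h=∫h₀ ⇒ L = L₀·Dx.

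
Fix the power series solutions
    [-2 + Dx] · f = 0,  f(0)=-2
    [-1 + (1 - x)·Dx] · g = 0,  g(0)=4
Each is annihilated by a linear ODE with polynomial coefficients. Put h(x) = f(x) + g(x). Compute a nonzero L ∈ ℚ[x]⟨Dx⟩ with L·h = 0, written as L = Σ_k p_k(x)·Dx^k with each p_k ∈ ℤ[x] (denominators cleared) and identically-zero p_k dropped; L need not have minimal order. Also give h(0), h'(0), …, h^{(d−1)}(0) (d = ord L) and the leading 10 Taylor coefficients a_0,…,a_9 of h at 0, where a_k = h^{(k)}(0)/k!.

L = 4·x + (2 - 8·x + 4·x^2)·Dx + (-1 + 3·x - 2·x^2)·Dx^2  (order 2).
h: a_k = 2, 0, 0, 4/3, 8/3, 52/15, 172/45, 1244/315, 1256/315, 11332/2835, …
ICs: h(0) = 2, h′(0) = 0.

f: a_k = -2, -4, -4, -8/3, -4/3, -8/15, -8/45, -16/315, -4/315, -8/2835, …
g: a_k = 4, 4, 4, 4, 4, 4, 4, 4, 4, 4, …
Weyl lclm of L_f,L_g ⇒ L₀ (ord ≤ 2).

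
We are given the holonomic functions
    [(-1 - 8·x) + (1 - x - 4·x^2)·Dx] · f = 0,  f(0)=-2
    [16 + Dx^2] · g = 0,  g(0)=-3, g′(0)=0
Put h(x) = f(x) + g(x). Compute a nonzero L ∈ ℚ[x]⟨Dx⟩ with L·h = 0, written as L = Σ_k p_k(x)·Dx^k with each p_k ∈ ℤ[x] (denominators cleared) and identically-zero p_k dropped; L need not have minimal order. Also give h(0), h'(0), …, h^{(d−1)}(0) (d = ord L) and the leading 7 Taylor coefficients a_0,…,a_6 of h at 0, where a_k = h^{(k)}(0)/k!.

L = (560 + 4608·x + 1664·x^2 + 6144·x^3 + 10240·x^4 + 16384·x^5) + (-208 + 272·x + 896·x^2 - 1408·x^3 - 1536·x^4 + 6144·x^5 + 8192·x^6)·Dx + (35 + 288·x + 104·x^2 + 384·x^3 + 640·x^4 + 1024·x^5)·Dx^2 + (-13 + 17·x + 56·x^2 - 88·x^3 - 96·x^4 + 384·x^5 + 512·x^6)·Dx^3  (order 3).
h: a_k = -5, -2, 14, -18, -90, -130, -5174/15, …
ICs: h(0) = -5, h′(0) = -2, h′′(0) = 28.

f: a_k = -2, -2, -10, -18, -58, -130, -362, …
g: a_k = -3, 0, 24, 0, -32, 0, 256/15, …
h₀=f+g: left-lcm gives L₀, ord ≤ 3.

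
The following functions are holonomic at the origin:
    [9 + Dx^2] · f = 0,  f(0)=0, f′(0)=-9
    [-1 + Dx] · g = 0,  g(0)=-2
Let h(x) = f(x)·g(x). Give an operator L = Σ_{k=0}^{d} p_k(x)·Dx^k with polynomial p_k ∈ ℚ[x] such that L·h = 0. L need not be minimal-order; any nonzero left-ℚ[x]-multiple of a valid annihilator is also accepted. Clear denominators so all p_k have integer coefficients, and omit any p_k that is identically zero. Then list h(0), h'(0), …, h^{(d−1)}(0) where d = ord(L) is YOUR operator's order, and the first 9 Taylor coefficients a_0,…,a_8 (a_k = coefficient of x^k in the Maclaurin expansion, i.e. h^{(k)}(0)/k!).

L = 10 - 2·Dx + Dx^2  (order 2).
h: a_k = 0, 18, 18, -18, -24, -3/5, 39/5, 83/35, -4/5, …
ICs: h(0) = 0, h′(0) = 18.

f: a_k = 0, -9, 0, 27/2, 0, -243/40, 0, 729/560, 0, …
g: a_k = -2, -2, -1, -1/3, -1/12, -1/60, -1/360, -1/2520, -1/20160, …
h₀=f·g: eliminate ⇒ L₀, order ≤ 2·1.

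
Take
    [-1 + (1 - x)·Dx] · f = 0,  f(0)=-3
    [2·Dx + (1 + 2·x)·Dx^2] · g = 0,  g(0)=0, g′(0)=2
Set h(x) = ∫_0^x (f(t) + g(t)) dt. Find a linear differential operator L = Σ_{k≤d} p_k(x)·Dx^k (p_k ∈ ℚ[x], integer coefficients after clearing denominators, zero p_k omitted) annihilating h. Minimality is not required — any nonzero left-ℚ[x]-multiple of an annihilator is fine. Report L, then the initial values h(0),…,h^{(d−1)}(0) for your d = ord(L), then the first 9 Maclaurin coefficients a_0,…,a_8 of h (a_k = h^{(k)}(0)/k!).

f: a_k = -3, -3, -3, -3, -3, -3, -3, -3, -3, …
g: a_k = 0, 2, -2, 8/3, -4, 32/5, -32/3, 128/7, -32, …
Weyl lclm of L_f,L_g ⇒ L₀ (ord ≤ 3).
h=∫₀ˣh₀: take L = L₀·Dx.
L = (14 + 4·x)·Dx^2 + (-1 + 20·x + 8·x^2)·Dx^3 + (-2 - 3·x + 3·x^2 + 2·x^3)·Dx^4  (order 4).
h: a_k = 0, -3, -1/2, -5/3, -1/12, -7/5, 17/30, -41/21, 107/56, …
ICs: h(0) = 0, h′(0) = -3, h′′(0) = -1, h′′′(0) = -10.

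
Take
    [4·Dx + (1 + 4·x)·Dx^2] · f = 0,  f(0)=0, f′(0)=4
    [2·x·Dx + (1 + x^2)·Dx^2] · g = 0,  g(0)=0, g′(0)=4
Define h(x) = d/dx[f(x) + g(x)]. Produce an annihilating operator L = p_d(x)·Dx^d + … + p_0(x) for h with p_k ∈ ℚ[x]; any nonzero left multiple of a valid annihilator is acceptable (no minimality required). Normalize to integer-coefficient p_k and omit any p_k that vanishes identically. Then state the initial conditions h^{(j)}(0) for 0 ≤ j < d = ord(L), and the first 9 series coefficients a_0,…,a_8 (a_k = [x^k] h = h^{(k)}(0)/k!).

f: a_k = 0, 4, -8, 64/3, -64, 1024/5, -2048/3, 16384/7, -8192, …
g: a_k = 0, 4, 0, -4/3, 0, 4/5, 0, -4/7, 0, …
Sum ⇒ L₀ = lclm(L_f,L_g) in ℚ(x)⟨Dx⟩.
Differentiate: ansatz ord ≤ ord L₀ ⇒ L.
L = (-4 - 48·x + 12·x^2 + 16·x^3) + (-17 - 8·x - 45·x^2 + 24·x^3 + 32·x^4)·Dx + (-2 - 7·x + 4·x^2 + x^3 + 6·x^4 + 8·x^5)·Dx^2  (order 2).
h: a_k = 8, -16, 60, -256, 1028, -4096, 16380, -65536, 262148, …
ICs: h(0) = 8, h′(0) = -16.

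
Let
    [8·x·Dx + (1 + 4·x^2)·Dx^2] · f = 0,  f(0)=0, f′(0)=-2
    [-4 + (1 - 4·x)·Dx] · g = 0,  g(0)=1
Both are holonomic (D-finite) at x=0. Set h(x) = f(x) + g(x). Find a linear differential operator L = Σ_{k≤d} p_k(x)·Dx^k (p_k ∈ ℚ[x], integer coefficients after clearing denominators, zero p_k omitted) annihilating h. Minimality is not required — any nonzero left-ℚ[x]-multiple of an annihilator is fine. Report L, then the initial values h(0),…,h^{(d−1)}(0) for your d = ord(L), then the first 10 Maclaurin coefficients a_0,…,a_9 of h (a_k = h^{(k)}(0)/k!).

L = (8 - 128·x - 96·x^2)·Dx + (-13 + 8·x - 100·x^2 - 96·x^3)·Dx^2 + (1 - 3·x - 12·x^3 - 16·x^4)·Dx^3  (order 3).
h: a_k = 1, 2, 16, 200/3, 256, 5088/5, 4096, 114816/7, 65536, 2358784/9, …
ICs: h(0) = 1, h′(0) = 2, h′′(0) = 32.

f: a_k = 0, -2, 0, 8/3, 0, -32/5, 0, 128/7, 0, -512/9, …
g: a_k = 1, 4, 16, 64, 256, 1024, 4096, 16384, 65536, 262144, …
Sum ⇒ L₀ = lclm(L_f,L_g) in ℚ(x)⟨Dx⟩.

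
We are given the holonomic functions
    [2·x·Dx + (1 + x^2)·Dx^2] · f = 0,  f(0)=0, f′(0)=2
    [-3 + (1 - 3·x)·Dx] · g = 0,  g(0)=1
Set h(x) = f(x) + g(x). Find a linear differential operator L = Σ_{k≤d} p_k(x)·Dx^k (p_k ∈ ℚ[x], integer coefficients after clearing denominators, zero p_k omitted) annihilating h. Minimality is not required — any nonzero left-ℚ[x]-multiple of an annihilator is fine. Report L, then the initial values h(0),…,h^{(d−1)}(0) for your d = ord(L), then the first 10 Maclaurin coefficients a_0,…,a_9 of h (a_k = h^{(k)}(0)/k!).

L = (6 - 72·x - 18·x^2)·Dx + (-28 + 6·x - 60·x^2 - 18·x^3)·Dx^2 + (3 - 8·x - 8·x^3 - 3·x^4)·Dx^3  (order 3).
h: a_k = 1, 5, 9, 79/3, 81, 1217/5, 729, 15307/7, 6561, 177149/9, …
ICs: h(0) = 1, h′(0) = 5, h′′(0) = 18.

f: a_k = 0, 2, 0, -2/3, 0, 2/5, 0, -2/7, 0, 2/9, …
g: a_k = 1, 3, 9, 27, 81, 243, 729, 2187, 6561, 19683, …
f+g: L₀ = lclm(L_f,L_g), ord ≤ 2+1.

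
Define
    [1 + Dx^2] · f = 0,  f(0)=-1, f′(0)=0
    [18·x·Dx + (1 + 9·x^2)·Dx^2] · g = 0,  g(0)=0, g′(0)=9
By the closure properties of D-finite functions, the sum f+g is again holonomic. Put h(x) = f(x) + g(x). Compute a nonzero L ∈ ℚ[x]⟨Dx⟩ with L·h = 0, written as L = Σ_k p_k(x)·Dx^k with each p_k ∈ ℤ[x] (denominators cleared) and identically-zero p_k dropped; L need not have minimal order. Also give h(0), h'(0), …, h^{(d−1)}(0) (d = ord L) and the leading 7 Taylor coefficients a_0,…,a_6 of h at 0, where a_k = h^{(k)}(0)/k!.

f: a_k = -1, 0, 1/2, 0, -1/24, 0, 1/720, …
g: a_k = 0, 9, 0, -27, 0, 729/5, 0, …
Weyl lclm of L_f,L_g ⇒ L₀ (ord ≤ 4).
L = (-1926·x + 17820·x^3 + 1458·x^5)·Dx + (-17 + 351·x^2 + 4617·x^4 + 729·x^6)·Dx^2 + (-1926·x + 17820·x^3 + 1458·x^5)·Dx^3 + (-17 + 351·x^2 + 4617·x^4 + 729·x^6)·Dx^4  (order 4).
h: a_k = -1, 9, 1/2, -27, -1/24, 729/5, 1/720, …
ICs: h(0) = -1, h′(0) = 9, h′′(0) = 1, h′′′(0) = -162.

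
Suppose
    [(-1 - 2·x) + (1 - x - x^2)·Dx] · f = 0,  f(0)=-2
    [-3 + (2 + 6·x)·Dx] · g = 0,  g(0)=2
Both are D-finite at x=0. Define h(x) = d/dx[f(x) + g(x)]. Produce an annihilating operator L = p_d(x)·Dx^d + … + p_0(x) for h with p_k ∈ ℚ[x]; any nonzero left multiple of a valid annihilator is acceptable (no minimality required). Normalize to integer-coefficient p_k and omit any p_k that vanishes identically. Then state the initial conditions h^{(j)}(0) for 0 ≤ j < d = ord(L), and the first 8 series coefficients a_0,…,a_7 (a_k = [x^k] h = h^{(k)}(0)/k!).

f: a_k = -2, -2, -4, -6, -10, -16, -26, -42, …
g: a_k = 2, 3, -9/4, 27/8, -405/64, 1701/128, -15309/512, 72171/1024, …
h₀=f+g: left-lcm gives L₀, ord ≤ 2.
Derive L from L₀ (diff closure).
L = (-216 - 666·x - 972·x^2 - 468·x^3 - 270·x^4) + (-45 - 624·x - 2079·x^2 - 2688·x^3 - 1737·x^4 - 810·x^5)·Dx + (22 + 122·x + 146·x^2 - 162·x^3 - 426·x^4 - 474·x^5 - 180·x^6)·Dx^2  (order 2).
h: a_k = 1, -25/2, -63/8, -1045/16, -1735/128, -85863/256, 204141/1024, -3928781/2048, …
ICs: h(0) = 1, h′(0) = -25/2.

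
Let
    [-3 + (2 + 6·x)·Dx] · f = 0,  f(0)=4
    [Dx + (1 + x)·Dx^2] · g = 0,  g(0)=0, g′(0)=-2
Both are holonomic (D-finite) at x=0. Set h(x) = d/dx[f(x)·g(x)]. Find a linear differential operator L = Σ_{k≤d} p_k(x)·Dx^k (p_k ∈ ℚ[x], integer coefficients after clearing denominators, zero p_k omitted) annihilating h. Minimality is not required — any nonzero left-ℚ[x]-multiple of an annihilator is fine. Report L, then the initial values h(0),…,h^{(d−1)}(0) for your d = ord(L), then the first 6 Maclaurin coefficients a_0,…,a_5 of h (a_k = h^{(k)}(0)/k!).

L = (3 + 126·x + 27·x^2) + (128 + 648·x + 864·x^2 + 216·x^3)·Dx + (28 + 208·x + 504·x^2 + 432·x^3 + 108·x^4)·Dx^2  (order 2).
h: a_k = -8, -16, 37, -80, 2917/16, -17671/40, …
ICs: h(0) = -8, h′(0) = -16.

f: a_k = 4, 6, -9/2, 27/4, -405/32, 1701/64, …
g: a_k = 0, -2, 1, -2/3, 1/2, -2/5, …
Product ⇒ symmetric product L₀, ord ≤ 2.
Differentiate: ansatz ord ≤ ord L₀ ⇒ L.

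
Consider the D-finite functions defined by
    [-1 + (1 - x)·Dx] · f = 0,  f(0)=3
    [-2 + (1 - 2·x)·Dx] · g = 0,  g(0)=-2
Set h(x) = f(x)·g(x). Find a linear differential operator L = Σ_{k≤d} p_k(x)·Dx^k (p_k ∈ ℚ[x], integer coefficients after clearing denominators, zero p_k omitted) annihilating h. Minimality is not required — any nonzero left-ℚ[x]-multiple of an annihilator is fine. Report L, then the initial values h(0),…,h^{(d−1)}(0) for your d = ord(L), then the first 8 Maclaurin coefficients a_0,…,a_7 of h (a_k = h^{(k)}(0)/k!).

L = (-3 + 4·x) + (1 - 3·x + 2·x^2)·Dx  (order 1).
h: a_k = -6, -18, -42, -90, -186, -378, -762, -1530, …
ICs: h(0) = -6.

f: a_k = 3, 3, 3, 3, 3, 3, 3, 3, …
g: a_k = -2, -4, -8, -16, -32, -64, -128, -256, …
f·g: L₀ = L_f ⊗_s L_g, ord ≤ 1·1.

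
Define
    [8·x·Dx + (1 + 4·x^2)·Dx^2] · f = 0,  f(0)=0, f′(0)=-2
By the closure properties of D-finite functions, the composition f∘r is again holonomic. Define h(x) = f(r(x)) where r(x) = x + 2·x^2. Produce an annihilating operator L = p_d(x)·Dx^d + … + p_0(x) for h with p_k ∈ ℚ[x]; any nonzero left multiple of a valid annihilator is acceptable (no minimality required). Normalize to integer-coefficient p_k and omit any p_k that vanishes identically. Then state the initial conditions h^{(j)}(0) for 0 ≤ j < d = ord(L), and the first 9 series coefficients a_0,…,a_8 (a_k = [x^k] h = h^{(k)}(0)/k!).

f: a_k = 0, -2, 0, 8/3, 0, -32/5, 0, 128/7, 0, …
Substitute x→r, Dx→(1/r')Dx; clear ⇒ L₀.
L = (-4 + 8·x + 64·x^2 + 192·x^3 + 192·x^4)·Dx + (1 + 4·x + 4·x^2 + 32·x^3 + 80·x^4 + 64·x^5)·Dx^2  (order 2).
h: a_k = 0, -2, -4, 8/3, 16, 128/5, -128/3, -1664/7, -256, …
ICs: h(0) = 0, h′(0) = -2.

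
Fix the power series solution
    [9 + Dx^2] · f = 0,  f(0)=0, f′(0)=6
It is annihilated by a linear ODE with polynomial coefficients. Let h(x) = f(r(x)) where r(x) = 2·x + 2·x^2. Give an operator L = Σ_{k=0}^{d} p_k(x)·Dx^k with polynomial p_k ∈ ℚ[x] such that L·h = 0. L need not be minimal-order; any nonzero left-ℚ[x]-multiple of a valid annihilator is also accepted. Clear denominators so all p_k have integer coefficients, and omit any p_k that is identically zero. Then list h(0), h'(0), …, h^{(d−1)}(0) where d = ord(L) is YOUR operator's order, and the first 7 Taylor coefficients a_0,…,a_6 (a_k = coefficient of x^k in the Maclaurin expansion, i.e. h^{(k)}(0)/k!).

L = (36 + 216·x + 432·x^2 + 288·x^3) - 2·Dx + (1 + 2·x)·Dx^2  (order 2).
h: a_k = 0, 12, 12, -72, -216, -432/5, 576, …
ICs: h(0) = 0, h′(0) = 12.

f: a_k = 0, 6, 0, -9, 0, 81/20, 0, …
f∘r: x↦r, Dx↦Dx/r' in L_f ⇒ L₀.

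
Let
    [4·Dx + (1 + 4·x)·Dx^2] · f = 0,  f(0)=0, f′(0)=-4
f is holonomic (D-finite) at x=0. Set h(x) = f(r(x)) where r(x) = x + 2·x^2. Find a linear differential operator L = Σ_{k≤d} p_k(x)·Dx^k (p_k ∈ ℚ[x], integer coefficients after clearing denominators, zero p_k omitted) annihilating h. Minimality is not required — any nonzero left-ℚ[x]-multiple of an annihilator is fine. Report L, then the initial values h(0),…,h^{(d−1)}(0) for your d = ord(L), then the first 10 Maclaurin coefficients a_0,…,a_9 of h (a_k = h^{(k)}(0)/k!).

L = (16·x + 32·x^2)·Dx + (1 + 8·x + 24·x^2 + 32·x^3)·Dx^2  (order 2).
h: a_k = 0, -4, 0, 32/3, -32, 256/5, 0, -2048/7, 1024, -16384/9, …
ICs: h(0) = 0, h′(0) = -4.

f: a_k = 0, -4, 8, -64/3, 64, -1024/5, 2048/3, -16384/7, 8192, -262144/9, …
Change of var in L_f (x↦r) gives L₀.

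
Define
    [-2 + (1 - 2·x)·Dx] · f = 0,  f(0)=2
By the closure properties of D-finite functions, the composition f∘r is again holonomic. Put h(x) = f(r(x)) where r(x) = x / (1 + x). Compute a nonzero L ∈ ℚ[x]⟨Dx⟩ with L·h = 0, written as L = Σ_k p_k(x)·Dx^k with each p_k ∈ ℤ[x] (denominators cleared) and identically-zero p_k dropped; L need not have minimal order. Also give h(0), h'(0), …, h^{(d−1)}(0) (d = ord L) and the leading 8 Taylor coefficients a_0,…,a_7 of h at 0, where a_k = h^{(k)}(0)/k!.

L = 2 + (-1 + x^2)·Dx  (order 1).
h: a_k = 2, 4, 4, 4, 4, 4, 4, 4, …
ICs: h(0) = 2.

f: a_k = 2, 4, 8, 16, 32, 64, 128, 256, …
Change of var in L_f (x↦r) gives L₀.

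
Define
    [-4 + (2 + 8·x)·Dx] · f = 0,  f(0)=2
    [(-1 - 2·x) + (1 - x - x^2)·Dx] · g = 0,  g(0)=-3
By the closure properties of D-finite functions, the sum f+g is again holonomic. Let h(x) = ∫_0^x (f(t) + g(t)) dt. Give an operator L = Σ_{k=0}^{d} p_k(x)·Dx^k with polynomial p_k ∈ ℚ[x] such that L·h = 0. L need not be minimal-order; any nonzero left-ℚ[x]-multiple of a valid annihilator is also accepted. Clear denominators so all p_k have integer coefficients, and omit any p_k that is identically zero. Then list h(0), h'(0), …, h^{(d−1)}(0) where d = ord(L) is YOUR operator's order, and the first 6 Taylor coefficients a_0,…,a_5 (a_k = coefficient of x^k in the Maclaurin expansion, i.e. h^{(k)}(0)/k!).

L = (12 + 48·x + 48·x^2 + 40·x^3)·Dx + (-8 - 30·x - 114·x^2 - 152·x^3 - 100·x^4)·Dx^2 + (-1 + 5·x + 39·x^2 - 6·x^3 - 82·x^4 - 40·x^5)·Dx^3  (order 3).
h: a_k = 0, -1, 1/2, -10/3, -1/4, -7, …
ICs: h(0) = 0, h′(0) = -1, h′′(0) = 1.

f: a_k = 2, 4, -4, 8, -20, 56, …
g: a_k = -3, -3, -6, -9, -15, -24, …
f+g: L₀ = lclm(L_f,L_g), ord ≤ 1+1.
h=∫h₀ ⇒ L = L₀·Dx.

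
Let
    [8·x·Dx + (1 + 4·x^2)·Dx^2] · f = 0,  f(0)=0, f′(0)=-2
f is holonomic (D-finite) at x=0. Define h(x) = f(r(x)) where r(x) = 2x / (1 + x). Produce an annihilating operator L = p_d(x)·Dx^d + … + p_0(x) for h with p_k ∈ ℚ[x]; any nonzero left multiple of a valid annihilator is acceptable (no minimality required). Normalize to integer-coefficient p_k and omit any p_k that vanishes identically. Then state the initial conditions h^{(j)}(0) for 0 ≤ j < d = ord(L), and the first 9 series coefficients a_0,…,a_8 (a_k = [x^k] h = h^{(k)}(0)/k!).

L = (2 + 34·x)·Dx + (1 + 2·x + 17·x^2)·Dx^2  (order 2).
h: a_k = 0, -4, 4, 52/3, -60, -404/5, 2444/3, -2908/7, -9660, …
ICs: h(0) = 0, h′(0) = -4.

f: a_k = 0, -2, 0, 8/3, 0, -32/5, 0, 128/7, 0, …
L₀ from L_f via x↦r, Dx↦r'^{-1}Dx.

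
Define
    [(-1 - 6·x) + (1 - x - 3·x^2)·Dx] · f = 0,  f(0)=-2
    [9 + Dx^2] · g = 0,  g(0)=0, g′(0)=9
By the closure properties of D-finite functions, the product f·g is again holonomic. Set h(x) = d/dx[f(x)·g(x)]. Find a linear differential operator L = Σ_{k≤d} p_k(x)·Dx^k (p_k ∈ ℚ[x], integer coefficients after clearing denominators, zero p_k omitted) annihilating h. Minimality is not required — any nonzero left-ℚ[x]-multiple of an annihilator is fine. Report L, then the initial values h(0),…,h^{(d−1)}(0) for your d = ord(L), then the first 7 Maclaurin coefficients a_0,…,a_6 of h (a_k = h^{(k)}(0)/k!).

L = (-15 - 54·x - 135·x^2 + 162·x^3 + 243·x^4) + (6·x + 54·x^2 + 108·x^3)·Dx + (1 - 4·x - 9·x^2 + 18·x^3 + 27·x^4)·Dx^2  (order 2).
h: a_k = -18, -36, -135, -396, -4923/4, -32589/10, -358119/40, …
ICs: h(0) = -18, h′(0) = -36.

f: a_k = -2, -2, -8, -14, -38, -80, -194, …
g: a_k = 0, 9, 0, -27/2, 0, 243/40, 0, …
Product ⇒ symmetric product L₀, ord ≤ 2.
h₀' ⇒ L via d/dx closure of L₀.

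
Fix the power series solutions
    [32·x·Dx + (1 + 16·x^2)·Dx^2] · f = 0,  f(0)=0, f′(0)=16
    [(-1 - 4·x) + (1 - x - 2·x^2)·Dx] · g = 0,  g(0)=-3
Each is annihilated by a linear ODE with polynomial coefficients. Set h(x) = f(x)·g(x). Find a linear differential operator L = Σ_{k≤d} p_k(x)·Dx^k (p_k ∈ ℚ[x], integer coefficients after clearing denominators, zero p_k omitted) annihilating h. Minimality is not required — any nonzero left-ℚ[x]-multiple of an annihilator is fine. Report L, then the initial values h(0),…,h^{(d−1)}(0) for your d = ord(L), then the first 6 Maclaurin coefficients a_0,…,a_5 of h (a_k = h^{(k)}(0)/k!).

L = (4 + 32·x + 192·x^2) + (2 - 24·x + 64·x^2 + 192·x^3)·Dx + (-1 + x - 14·x^2 + 16·x^3 + 32·x^4)·Dx^2  (order 2).
h: a_k = 0, -48, -48, 112, 16, -11088/5, …
ICs: h(0) = 0, h′(0) = -48.

f: a_k = 0, 16, 0, -256/3, 0, 4096/5, …
g: a_k = -3, -3, -9, -15, -33, -63, …
L₀ := L_f ⊗_s L_g (sym. prod.), ord ≤ 2.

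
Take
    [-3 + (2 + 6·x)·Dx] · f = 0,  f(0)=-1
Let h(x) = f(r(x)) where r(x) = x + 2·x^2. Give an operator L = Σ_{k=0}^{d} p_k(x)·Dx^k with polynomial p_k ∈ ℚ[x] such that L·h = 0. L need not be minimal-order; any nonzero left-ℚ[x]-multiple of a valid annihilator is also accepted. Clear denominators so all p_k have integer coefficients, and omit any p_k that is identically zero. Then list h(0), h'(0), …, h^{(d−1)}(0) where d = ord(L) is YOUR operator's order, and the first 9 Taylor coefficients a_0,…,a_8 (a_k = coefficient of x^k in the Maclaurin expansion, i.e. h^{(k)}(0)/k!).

f: a_k = -1, -3/2, 9/8, -27/16, 405/128, -1701/256, 15309/1024, -72171/2048, 2814669/32768, …
Substitute x→r, Dx→(1/r')Dx; clear ⇒ L₀.
L = (-3 - 12·x) + (2 + 6·x + 12·x^2)·Dx  (order 1).
h: a_k = -1, -3/2, -15/8, 45/16, -315/128, -405/256, 11205/1024, -41715/2048, 282285/32768, …
ICs: h(0) = -1.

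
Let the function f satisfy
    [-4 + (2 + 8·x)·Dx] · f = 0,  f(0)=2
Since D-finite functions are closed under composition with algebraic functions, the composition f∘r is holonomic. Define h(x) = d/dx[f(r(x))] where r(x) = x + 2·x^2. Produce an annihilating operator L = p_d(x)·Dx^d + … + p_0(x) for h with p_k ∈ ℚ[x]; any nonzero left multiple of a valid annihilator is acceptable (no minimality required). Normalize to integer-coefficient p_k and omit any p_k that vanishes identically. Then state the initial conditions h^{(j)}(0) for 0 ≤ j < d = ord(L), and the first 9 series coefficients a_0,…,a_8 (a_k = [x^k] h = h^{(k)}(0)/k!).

f: a_k = 2, 4, -4, 8, -20, 56, -168, 528, -1716, …
L₀ from L_f via x↦r, Dx↦r'^{-1}Dx.
Derive L from L₀ (diff closure).
L = 2 + (-1 - 8·x - 24·x^2 - 32·x^3)·Dx  (order 1).
h: a_k = 4, 8, -24, 48, -40, -144, 784, -1952, 1944, …
ICs: h(0) = 4.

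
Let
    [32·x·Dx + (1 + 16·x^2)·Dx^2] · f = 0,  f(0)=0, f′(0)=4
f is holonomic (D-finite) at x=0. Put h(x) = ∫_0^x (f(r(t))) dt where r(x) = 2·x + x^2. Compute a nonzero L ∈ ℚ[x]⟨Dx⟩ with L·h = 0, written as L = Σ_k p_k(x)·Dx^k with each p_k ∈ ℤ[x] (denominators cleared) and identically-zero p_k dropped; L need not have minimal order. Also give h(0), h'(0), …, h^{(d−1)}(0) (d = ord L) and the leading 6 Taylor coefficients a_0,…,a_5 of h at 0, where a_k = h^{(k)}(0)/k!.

f: a_k = 0, 4, 0, -64/3, 0, 1024/5, …
f∘r: x↦r, Dx↦Dx/r' in L_f ⇒ L₀.
∫: right-multiply L₀ by Dx.
L = (-1 + 128·x + 256·x^2 + 192·x^3 + 48·x^4)·Dx^2 + (1 + x + 64·x^2 + 128·x^3 + 80·x^4 + 16·x^5)·Dx^3  (order 3).
h: a_k = 0, 0, 4, 4/3, -128/3, -256/5, …
ICs: h(0) = 0, h′(0) = 0, h′′(0) = 8.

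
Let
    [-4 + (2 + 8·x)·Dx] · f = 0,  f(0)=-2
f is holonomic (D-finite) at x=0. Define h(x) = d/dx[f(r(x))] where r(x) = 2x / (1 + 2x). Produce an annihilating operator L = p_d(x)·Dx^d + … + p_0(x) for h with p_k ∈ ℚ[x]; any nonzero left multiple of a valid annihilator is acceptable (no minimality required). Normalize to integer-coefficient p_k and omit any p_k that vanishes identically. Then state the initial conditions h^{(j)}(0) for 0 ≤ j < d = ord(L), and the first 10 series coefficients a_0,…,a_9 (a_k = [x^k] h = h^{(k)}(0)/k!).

f: a_k = -2, -4, 4, -8, 20, -56, 168, -528, 1716, -5720, …
f∘r: x↦r, Dx↦Dx/r' in L_f ⇒ L₀.
h₀' ⇒ L via d/dx closure of L₀.
L = (-8 - 40·x) + (-1 - 12·x - 20·x^2)·Dx  (order 1).
h: a_k = -8, 64, -480, 3840, -32640, 288768, -2619904, 24166400, -225515520, 2122629120, …
ICs: h(0) = -8.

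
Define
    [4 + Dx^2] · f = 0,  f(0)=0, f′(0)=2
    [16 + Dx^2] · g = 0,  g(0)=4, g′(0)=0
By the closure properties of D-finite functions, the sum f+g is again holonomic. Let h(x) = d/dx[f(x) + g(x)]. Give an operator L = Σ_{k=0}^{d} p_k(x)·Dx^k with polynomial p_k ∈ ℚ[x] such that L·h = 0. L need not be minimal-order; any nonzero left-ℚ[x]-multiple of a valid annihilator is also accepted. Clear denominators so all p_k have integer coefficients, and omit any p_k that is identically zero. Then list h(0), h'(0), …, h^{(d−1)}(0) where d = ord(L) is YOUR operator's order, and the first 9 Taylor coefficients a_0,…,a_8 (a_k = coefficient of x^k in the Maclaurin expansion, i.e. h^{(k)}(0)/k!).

f: a_k = 0, 2, 0, -4/3, 0, 4/15, 0, -8/315, 0, …
g: a_k = 4, 0, -32, 0, 128/3, 0, -1024/45, 0, 2048/315, …
f+g: L₀ = lclm(L_f,L_g), ord ≤ 2+2.
h=h₀': d/dx-closure on L₀ ⇒ L.
L = 64 + 20·Dx^2 + Dx^4  (order 4).
h: a_k = 2, -64, -4, 512/3, 4/3, -2048/15, -8/45, 16384/315, 4/315, …
ICs: h(0) = 2, h′(0) = -64, h′′(0) = -8, h′′′(0) = 1024.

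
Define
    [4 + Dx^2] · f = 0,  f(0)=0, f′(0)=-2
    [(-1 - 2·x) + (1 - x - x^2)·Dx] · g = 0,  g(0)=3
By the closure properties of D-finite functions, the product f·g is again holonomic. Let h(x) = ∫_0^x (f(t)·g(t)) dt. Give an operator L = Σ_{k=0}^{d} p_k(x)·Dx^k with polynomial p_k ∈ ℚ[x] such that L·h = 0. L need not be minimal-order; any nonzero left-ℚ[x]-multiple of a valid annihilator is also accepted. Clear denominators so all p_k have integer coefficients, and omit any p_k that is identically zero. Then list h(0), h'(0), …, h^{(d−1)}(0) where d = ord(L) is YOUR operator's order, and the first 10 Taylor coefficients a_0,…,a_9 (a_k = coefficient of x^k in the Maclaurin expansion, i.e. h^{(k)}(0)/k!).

f: a_k = 0, -2, 0, 4/3, 0, -4/15, 0, 8/315, 0, -4/2835, …
g: a_k = 3, 3, 6, 9, 15, 24, 39, 63, 102, 165, …
L₀ := L_f ⊗_s L_g (sym. prod.), ord ≤ 2.
h=∫₀ˣh₀: take L = L₀·Dx.
L = (-2 + 4·x + 4·x^2)·Dx + (2 + 4·x)·Dx^2 + (-1 + x + x^2)·Dx^3  (order 3).
h: a_k = 0, 0, -3, -2, -2, -14/5, -19/5, -184/35, -625/84, -10114/945, …
ICs: h(0) = 0, h′(0) = 0, h′′(0) = -6.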